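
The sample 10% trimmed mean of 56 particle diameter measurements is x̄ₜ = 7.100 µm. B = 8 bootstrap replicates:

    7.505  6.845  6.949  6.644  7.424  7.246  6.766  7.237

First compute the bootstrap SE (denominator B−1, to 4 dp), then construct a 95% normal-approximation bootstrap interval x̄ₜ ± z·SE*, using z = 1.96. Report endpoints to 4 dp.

Mean of replicates = 7.0770; sum of squared deviations = 0.7122; SE* = √(0.7122/7) = 0.3190
Margin = 1.96 × 0.3190 = 0.62524
Interval: 7.100 ± 0.62524

(6.4748, 7.7252)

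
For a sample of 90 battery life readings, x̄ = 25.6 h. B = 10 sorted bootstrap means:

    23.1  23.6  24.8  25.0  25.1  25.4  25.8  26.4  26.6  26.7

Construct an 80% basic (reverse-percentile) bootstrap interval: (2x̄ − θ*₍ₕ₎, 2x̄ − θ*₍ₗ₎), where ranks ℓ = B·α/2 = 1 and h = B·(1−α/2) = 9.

Percentile endpoints at ranks 1 and 9: θ*₍1₎ = 23.1, θ*₍9₎ = 26.6.
Basic interval reflects these around x̄:
  lower = 2 × 25.6 − 26.6 = 24.6
  upper = 2 × 25.6 − 23.1 = 28.1

(24.6, 28.1)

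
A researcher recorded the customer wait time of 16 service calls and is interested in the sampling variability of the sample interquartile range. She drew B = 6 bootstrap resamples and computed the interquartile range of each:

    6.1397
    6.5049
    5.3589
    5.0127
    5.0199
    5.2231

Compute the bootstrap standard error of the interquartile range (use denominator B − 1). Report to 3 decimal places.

Bootstrap SE is the standard deviation of the 6 replicate interquartile ranges.
Mean of replicates: (6.1397 + 6.5049 + 5.3589 + 5.0127 + 5.0199 + 5.2231) / 6 = 33.25920 / 6 = 5.54320
Sum of squared deviations: (+0.59650)² + (+0.96170)² + (−0.18430)² + (−0.53050)² + (−0.52330)² + (−0.32010)² = 1.97238
Variance = 1.97238 / 5 = 0.39448
SE* = √0.39448

SE* = 0.628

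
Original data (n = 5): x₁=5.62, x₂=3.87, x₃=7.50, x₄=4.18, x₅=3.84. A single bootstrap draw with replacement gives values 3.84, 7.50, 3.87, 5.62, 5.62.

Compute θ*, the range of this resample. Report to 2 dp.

θ* = 3.66

Range = 7.50 − 3.84 = 3.66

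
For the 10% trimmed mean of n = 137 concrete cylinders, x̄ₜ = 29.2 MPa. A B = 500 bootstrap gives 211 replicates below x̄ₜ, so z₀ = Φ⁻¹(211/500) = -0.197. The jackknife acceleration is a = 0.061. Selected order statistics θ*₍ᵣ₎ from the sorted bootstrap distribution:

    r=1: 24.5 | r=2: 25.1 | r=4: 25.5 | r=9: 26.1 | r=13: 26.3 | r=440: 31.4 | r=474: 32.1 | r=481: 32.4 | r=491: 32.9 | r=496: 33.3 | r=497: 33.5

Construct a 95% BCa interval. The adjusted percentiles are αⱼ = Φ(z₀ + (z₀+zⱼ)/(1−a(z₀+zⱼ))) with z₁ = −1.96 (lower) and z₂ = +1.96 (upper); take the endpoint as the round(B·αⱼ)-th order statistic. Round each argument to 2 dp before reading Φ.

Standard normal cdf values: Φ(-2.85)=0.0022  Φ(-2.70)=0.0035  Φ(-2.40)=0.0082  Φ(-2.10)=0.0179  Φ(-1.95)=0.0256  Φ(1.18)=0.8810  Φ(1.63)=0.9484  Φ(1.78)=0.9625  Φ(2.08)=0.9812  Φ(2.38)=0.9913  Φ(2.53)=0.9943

Lower: z₀ + z₁ = -0.197 + (-1.960) = -2.157; 1 − a(z₀+z₁) = 1 − (0.061)(-2.157) = 1.1316; argument = -0.197 + (-2.157)/1.1316 = -2.1032 → -2.10.
α₁ = Φ(-2.10) = 0.0179; rank = round(500 × 0.0179) = 9; θ*₍9₎ = 26.1.
Upper: z₀ + z₂ = 1.763; 1 − a(z₀+z₂) = 0.8925; argument = 1.7784 → 1.78; α₂ = 0.9625; rank = 481; θ*₍481₎ = 32.4.

(26.1, 32.4)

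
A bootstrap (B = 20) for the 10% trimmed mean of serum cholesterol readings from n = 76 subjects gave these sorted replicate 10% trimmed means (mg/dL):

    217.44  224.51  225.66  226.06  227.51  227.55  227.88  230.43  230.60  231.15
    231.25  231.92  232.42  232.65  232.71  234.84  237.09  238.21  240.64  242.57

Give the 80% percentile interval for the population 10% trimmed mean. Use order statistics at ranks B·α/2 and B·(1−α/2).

α = 0.20; lower rank = 20 × 0.100 = 2; upper rank = 20 × 0.900 = 18.
The 2nd smallest replicate is 224.51; the 18th is 238.21.

(224.51, 238.21)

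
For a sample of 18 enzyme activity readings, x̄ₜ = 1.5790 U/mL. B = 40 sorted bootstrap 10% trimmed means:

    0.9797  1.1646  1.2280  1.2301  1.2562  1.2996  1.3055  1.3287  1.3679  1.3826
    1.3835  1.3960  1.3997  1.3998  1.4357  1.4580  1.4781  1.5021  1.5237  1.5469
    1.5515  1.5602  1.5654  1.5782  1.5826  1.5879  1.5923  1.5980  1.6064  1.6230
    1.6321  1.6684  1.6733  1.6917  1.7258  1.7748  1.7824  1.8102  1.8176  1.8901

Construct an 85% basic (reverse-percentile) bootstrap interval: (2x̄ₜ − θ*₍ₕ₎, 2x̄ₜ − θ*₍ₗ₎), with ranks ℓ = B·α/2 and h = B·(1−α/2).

(1.3756, 1.9300)

Percentile endpoints at ranks 3 and 37: θ*₍3₎ = 1.2280, θ*₍37₎ = 1.7824.
Basic interval reflects these around x̄ₜ:
  lower = 2 × 1.5790 − 1.7824 = 1.3756
  upper = 2 × 1.5790 − 1.2280 = 1.9300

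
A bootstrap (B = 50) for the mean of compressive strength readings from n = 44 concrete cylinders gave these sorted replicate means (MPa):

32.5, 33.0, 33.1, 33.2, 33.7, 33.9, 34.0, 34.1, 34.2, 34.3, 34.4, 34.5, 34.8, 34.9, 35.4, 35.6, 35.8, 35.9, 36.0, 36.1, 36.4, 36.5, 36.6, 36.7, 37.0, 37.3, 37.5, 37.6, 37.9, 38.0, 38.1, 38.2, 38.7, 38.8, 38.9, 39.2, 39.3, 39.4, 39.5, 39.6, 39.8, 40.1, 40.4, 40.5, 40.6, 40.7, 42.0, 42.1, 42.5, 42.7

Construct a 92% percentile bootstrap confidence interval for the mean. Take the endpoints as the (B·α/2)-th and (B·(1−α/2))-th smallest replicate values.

(33.0, 42.1)

α = 0.08; lower rank = 50 × 0.040 = 2; upper rank = 50 × 0.960 = 48.
The 2nd smallest replicate is 33.0; the 48th is 42.1.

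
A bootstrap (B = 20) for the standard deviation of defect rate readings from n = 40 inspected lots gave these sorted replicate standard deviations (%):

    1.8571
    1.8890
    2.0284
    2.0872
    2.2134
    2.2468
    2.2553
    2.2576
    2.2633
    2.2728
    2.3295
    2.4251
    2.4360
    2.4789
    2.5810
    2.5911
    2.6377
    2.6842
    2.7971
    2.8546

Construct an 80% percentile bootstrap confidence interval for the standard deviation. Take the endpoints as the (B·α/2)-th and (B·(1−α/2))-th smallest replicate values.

α = 0.20; lower rank = 20 × 0.100 = 2; upper rank = 20 × 0.900 = 18.
The 2nd smallest replicate is 1.8890; the 18th is 2.6842.

(1.8890, 2.6842)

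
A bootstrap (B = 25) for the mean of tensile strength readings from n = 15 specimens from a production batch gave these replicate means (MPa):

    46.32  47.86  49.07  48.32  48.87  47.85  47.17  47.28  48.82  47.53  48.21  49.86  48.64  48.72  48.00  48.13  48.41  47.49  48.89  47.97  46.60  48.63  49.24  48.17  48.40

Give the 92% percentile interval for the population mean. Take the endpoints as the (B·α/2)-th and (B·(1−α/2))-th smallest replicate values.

(46.32, 49.24)

Sorted replicates: 46.32, 46.60, 47.17, 47.28, 47.49, 47.53, 47.85, 47.86, 47.97, 48.00, 48.13, 48.17, 48.21, 48.32, 48.40, 48.41, 48.63, 48.64, 48.72, 48.82, 48.87, 48.89, 49.07, 49.24, 49.86
α = 0.08; lower rank = 25 × 0.040 = 1; upper rank = 25 × 0.960 = 24.
The 1st smallest replicate is 46.32; the 24th is 49.24.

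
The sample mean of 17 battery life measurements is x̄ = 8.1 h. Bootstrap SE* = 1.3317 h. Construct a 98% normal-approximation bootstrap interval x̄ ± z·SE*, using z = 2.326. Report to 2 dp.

(5.00, 11.20)

Margin = 2.326 × 1.3317 = 3.098
Interval: 8.1 ± 3.098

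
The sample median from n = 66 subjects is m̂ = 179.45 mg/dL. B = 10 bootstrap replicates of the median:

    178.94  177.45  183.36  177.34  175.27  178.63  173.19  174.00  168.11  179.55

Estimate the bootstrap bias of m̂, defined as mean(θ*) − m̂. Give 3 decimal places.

mean(θ*) = (178.94 + 177.45 + 183.36 + 177.34 + 175.27 + 178.63 + 173.19 + 174.00 + 168.11 + 179.55) / 10 = 176.5840
bias = 176.5840 − 179.45

bias = −2.866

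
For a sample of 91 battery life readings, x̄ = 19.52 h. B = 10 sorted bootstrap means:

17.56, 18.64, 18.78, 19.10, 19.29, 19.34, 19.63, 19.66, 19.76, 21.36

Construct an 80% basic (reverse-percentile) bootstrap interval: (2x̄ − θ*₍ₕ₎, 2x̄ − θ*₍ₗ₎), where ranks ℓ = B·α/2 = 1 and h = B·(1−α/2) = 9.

(19.28, 21.48)

Percentile endpoints at ranks 1 and 9: θ*₍1₎ = 17.56, θ*₍9₎ = 19.76.
Basic interval reflects these around x̄:
  lower = 2 × 19.52 − 19.76 = 19.28
  upper = 2 × 19.52 − 17.56 = 21.48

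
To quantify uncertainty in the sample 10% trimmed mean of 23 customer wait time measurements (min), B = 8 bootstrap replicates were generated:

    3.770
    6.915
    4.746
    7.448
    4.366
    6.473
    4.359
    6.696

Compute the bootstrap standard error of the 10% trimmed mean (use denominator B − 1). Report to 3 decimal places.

Bootstrap SE is the standard deviation of the 8 replicate 10% trimmed means.
Mean of replicates: (3.770 + 6.915 + 4.746 + 7.448 + 4.366 + 6.473 + 4.359 + 6.696) / 8 = 44.7730 / 8 = 5.5966
Sum of squared deviations: (−1.8266)² + (+1.3184)² + (−0.8506)² + (+1.8514)² + (−1.2306)² + (+0.8764)² + (−1.2376)² + (+1.0994)² = 14.2486
Variance = 14.2486 / 7 = 2.0355
SE* = √2.0355

SE* = 1.427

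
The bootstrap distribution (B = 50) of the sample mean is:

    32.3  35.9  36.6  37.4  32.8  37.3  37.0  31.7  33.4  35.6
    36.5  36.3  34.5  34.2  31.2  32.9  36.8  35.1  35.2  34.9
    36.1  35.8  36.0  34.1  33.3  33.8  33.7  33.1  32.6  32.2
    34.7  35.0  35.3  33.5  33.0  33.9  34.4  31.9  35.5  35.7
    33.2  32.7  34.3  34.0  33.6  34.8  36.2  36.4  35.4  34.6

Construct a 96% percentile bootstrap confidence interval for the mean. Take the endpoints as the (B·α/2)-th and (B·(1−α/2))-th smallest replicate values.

(31.2, 37.3)

Sorted replicates: 31.2, 31.7, 31.9, 32.2, 32.3, 32.6, 32.7, 32.8, 32.9, 33.0, 33.1, 33.2, 33.3, 33.4, 33.5, 33.6, 33.7, 33.8, 33.9, 34.0, 34.1, 34.2, 34.3, 34.4, 34.5, 34.6, 34.7, 34.8, 34.9, 35.0, 35.1, 35.2, 35.3, 35.4, 35.5, 35.6, 35.7, 35.8, 35.9, 36.0, 36.1, 36.2, 36.3, 36.4, 36.5, 36.6, 36.8, 37.0, 37.3, 37.4
α = 0.04; lower rank = 50 × 0.020 = 1; upper rank = 50 × 0.980 = 49.
The 1st smallest replicate is 31.2; the 49th is 37.3.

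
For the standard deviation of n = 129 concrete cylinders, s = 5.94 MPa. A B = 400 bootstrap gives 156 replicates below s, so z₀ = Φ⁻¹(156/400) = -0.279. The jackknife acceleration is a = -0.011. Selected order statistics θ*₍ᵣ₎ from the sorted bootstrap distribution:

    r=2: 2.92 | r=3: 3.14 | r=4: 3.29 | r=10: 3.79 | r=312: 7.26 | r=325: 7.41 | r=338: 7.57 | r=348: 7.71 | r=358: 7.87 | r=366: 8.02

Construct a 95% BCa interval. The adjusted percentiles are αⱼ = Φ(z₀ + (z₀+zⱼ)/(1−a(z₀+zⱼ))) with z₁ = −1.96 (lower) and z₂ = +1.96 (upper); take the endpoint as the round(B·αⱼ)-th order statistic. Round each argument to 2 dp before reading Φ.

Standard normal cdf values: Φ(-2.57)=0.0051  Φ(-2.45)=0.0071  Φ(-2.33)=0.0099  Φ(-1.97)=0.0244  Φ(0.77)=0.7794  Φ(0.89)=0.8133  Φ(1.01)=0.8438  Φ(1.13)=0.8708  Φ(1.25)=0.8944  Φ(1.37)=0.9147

(2.92, 8.02)

Lower: z₀ + z₁ = -0.279 + (-1.960) = -2.239; 1 − a(z₀+z₁) = 1 − (-0.011)(-2.239) = 0.9754; argument = -0.279 + (-2.239)/0.9754 = -2.5745 → -2.57.
α₁ = Φ(-2.57) = 0.0051; rank = round(400 × 0.0051) = 2; θ*₍2₎ = 2.92.
Upper: z₀ + z₂ = 1.681; 1 − a(z₀+z₂) = 1.0185; argument = 1.3715 → 1.37; α₂ = 0.9147; rank = 366; θ*₍366₎ = 8.02.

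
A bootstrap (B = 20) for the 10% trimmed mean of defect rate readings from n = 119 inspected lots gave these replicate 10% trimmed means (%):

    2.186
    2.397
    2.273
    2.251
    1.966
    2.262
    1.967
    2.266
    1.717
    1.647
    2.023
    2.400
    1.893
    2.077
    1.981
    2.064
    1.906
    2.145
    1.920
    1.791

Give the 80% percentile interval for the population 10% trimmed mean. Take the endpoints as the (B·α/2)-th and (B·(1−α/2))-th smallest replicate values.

Sorted replicates: 1.647, 1.717, 1.791, 1.893, 1.906, 1.920, 1.966, 1.967, 1.981, 2.023, 2.064, 2.077, 2.145, 2.186, 2.251, 2.262, 2.266, 2.273, 2.397, 2.400
α = 0.20; lower rank = 20 × 0.100 = 2; upper rank = 20 × 0.900 = 18.
The 2nd smallest replicate is 1.717; the 18th is 2.273.

(1.717, 2.273)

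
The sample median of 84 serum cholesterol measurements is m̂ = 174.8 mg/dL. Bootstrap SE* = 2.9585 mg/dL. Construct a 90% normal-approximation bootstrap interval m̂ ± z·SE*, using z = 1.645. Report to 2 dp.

(169.93, 179.67)

Margin = 1.645 × 2.9585 = 4.867
Interval: 174.8 ± 4.867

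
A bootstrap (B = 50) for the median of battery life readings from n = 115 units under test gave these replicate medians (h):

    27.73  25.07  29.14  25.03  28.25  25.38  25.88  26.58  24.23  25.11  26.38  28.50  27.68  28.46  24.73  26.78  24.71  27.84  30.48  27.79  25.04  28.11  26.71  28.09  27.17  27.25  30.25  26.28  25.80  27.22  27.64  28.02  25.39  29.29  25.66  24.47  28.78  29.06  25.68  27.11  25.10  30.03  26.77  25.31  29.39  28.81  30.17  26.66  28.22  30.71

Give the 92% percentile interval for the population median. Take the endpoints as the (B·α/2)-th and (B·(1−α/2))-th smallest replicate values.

Sorted replicates: 24.23, 24.47, 24.71, 24.73, 25.03, 25.04, 25.07, 25.10, 25.11, 25.31, 25.38, 25.39, 25.66, 25.68, 25.80, 25.88, 26.28, 26.38, 26.58, 26.66, 26.71, 26.77, 26.78, 27.11, 27.17, 27.22, 27.25, 27.64, 27.68, 27.73, 27.79, 27.84, 28.02, 28.09, 28.11, 28.22, 28.25, 28.46, 28.50, 28.78, 28.81, 29.06, 29.14, 29.29, 29.39, 30.03, 30.17, 30.25, 30.48, 30.71
α = 0.08; lower rank = 50 × 0.040 = 2; upper rank = 50 × 0.960 = 48.
The 2nd smallest replicate is 24.47; the 48th is 30.25.

(24.47, 30.25)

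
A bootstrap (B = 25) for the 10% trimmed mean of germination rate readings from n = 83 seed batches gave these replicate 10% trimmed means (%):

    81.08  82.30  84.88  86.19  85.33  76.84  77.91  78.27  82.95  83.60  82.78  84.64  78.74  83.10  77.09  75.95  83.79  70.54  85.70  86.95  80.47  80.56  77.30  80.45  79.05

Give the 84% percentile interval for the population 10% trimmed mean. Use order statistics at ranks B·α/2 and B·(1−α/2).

(75.95, 85.70)

Sorted replicates: 70.54, 75.95, 76.84, 77.09, 77.30, 77.91, 78.27, 78.74, 79.05, 80.45, 80.47, 80.56, 81.08, 82.30, 82.78, 82.95, 83.10, 83.60, 83.79, 84.64, 84.88, 85.33, 85.70, 86.19, 86.95
α = 0.16; lower rank = 25 × 0.080 = 2; upper rank = 25 × 0.920 = 23.
The 2nd smallest replicate is 75.95; the 23rd is 85.70.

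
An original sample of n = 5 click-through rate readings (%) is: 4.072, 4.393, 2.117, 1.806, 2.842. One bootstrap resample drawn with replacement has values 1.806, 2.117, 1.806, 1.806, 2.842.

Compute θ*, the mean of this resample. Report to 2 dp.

θ* = 2.08

Mean = (1.806 + 2.117 + 1.806 + 1.806 + 2.842) / 5 = 10.3770 / 5 = 2.08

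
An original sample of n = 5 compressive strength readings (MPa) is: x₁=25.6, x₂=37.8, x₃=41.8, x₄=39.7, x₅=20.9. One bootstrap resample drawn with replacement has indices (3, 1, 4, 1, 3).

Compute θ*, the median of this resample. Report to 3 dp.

Resample values: 41.8, 25.6, 39.7, 25.6, 41.8.
Sorted: 25.6, 25.6, 39.7, 41.8, 41.8
Median = middle value = 39.700

θ* = 39.700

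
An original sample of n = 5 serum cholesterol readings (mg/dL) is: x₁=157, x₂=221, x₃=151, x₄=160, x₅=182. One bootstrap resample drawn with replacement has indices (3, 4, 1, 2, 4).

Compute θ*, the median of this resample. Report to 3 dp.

θ* = 160.000

Resample values: 151, 160, 157, 221, 160.
Sorted: 151, 157, 160, 160, 221
Median = middle value = 160.000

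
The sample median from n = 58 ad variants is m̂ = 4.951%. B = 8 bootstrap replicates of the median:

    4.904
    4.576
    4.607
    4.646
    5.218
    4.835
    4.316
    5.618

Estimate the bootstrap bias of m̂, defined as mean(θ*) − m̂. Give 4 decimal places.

mean(θ*) = (4.904 + 4.576 + 4.607 + 4.646 + 5.218 + 4.835 + 4.316 + 5.618) / 8 = 4.84000
bias = 4.84000 − 4.951

bias = −0.1110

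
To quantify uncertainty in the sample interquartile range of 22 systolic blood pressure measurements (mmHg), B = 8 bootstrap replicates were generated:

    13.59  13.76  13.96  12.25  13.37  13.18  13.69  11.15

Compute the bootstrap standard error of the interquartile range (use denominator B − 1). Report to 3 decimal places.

Bootstrap SE is the standard deviation of the 8 replicate interquartile ranges.
Mean of replicates: (13.59 + 13.76 + 13.96 + 12.25 + 13.37 + 13.18 + 13.69 + 11.15) / 8 = 104.9500 / 8 = 13.1188
Sum of squared deviations: (+0.4712)² + (+0.6412)² + (+0.8413)² + (−0.8688)² + (+0.2512)² + (+0.0612)² + (+0.5712)² + (−1.9688)² = 6.3649
Variance = 6.3649 / 7 = 0.9093
SE* = √0.9093

SE* = 0.954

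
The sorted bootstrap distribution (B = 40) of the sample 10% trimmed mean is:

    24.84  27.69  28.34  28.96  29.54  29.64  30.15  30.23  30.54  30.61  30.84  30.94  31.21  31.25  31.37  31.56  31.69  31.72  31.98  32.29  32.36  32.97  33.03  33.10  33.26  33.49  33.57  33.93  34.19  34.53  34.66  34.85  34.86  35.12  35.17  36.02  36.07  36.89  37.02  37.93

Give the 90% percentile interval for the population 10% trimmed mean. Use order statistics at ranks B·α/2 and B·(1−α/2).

α = 0.10; lower rank = 40 × 0.050 = 2; upper rank = 40 × 0.950 = 38.
The 2nd smallest replicate is 27.69; the 38th is 36.89.

(27.69, 36.89)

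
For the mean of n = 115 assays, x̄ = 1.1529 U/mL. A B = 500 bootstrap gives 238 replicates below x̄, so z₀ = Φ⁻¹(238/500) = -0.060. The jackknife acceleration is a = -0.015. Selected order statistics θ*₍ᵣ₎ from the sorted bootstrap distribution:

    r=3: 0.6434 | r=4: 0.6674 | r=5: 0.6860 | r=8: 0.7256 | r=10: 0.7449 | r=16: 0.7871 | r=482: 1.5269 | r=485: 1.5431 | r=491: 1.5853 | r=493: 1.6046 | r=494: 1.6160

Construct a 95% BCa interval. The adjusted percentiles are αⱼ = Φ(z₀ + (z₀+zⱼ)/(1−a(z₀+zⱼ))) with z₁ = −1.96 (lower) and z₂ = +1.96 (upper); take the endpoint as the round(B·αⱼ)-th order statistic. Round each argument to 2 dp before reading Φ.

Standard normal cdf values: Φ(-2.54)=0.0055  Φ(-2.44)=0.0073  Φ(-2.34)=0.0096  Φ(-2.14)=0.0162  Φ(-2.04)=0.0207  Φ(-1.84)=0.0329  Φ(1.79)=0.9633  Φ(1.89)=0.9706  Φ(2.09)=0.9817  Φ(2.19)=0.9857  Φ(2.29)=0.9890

Lower: z₀ + z₁ = -0.060 + (-1.960) = -2.020; 1 − a(z₀+z₁) = 1 − (-0.015)(-2.020) = 0.9697; argument = -0.060 + (-2.020)/0.9697 = -2.1431 → -2.14.
α₁ = Φ(-2.14) = 0.0162; rank = round(500 × 0.0162) = 8; θ*₍8₎ = 0.7256.
Upper: z₀ + z₂ = 1.900; 1 − a(z₀+z₂) = 1.0285; argument = 1.7874 → 1.79; α₂ = 0.9633; rank = 482; θ*₍482₎ = 1.5269.

(0.7256, 1.5269)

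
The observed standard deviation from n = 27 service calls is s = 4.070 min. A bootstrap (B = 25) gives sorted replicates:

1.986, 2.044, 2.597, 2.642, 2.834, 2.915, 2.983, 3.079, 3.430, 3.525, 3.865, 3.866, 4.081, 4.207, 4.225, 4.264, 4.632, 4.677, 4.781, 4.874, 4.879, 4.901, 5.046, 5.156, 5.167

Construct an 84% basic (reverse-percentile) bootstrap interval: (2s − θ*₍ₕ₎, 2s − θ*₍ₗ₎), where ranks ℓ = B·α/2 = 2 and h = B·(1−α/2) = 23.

(3.094, 6.096)

Percentile endpoints at ranks 2 and 23: θ*₍2₎ = 2.044, θ*₍23₎ = 5.046.
Basic interval reflects these around s:
  lower = 2 × 4.070 − 5.046 = 3.094
  upper = 2 × 4.070 − 2.044 = 6.096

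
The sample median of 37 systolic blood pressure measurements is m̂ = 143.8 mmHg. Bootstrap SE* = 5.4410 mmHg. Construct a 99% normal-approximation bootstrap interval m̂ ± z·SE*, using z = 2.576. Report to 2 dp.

Margin = 2.576 × 5.4410 = 14.016
Interval: 143.8 ± 14.016

(129.78, 157.82)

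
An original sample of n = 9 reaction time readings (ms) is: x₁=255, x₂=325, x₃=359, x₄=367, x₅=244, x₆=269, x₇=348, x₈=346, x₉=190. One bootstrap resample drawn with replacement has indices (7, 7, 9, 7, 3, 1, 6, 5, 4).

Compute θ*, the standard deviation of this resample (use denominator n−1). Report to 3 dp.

Resample values: 348, 348, 190, 348, 359, 255, 269, 244, 367.
Mean = 303.1111; sum of squared deviations = 33016.8889
s² = 33016.8889 / 8 = 4127.1111
s = √4127.1111 = 64.243

θ* = 64.243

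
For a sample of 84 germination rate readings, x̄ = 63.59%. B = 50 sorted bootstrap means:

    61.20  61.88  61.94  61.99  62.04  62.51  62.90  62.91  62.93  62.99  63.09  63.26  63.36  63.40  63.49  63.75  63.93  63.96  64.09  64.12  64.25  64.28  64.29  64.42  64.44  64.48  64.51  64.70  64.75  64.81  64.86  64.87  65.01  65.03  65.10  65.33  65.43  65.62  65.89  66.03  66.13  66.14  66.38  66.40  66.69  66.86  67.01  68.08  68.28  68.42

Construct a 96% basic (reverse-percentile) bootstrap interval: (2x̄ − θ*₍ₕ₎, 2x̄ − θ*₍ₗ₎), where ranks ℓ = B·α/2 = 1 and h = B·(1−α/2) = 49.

Percentile endpoints at ranks 1 and 49: θ*₍1₎ = 61.20, θ*₍49₎ = 68.28.
Basic interval reflects these around x̄:
  lower = 2 × 63.59 − 68.28 = 58.90
  upper = 2 × 63.59 − 61.20 = 65.98

(58.90, 65.98)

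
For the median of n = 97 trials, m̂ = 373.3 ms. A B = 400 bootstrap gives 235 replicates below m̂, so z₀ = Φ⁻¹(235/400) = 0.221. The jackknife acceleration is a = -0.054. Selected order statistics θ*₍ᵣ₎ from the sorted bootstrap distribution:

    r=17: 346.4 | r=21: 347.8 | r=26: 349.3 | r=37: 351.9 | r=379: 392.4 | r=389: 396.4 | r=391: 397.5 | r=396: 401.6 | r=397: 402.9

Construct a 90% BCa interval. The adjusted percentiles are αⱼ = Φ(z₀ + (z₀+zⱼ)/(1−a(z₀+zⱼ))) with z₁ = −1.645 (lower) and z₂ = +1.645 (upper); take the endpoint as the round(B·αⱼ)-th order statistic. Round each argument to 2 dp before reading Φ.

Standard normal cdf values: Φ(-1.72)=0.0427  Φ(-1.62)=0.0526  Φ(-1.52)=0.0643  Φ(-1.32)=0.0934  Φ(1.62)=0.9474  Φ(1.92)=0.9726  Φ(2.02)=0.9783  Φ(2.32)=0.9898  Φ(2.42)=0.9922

(351.9, 396.4)

Lower: z₀ + z₁ = 0.221 + (-1.645) = -1.424; 1 − a(z₀+z₁) = 1 − (-0.054)(-1.424) = 0.9231; argument = 0.221 + (-1.424)/0.9231 = -1.3216 → -1.32.
α₁ = Φ(-1.32) = 0.0934; rank = round(400 × 0.0934) = 37; θ*₍37₎ = 351.9.
Upper: z₀ + z₂ = 1.866; 1 − a(z₀+z₂) = 1.1008; argument = 1.9162 → 1.92; α₂ = 0.9726; rank = 389; θ*₍389₎ = 396.4.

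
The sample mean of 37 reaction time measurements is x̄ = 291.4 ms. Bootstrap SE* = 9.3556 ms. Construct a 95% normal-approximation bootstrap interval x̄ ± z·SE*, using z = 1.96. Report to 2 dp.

(273.06, 309.74)

Margin = 1.96 × 9.3556 = 18.337
Interval: 291.4 ± 18.337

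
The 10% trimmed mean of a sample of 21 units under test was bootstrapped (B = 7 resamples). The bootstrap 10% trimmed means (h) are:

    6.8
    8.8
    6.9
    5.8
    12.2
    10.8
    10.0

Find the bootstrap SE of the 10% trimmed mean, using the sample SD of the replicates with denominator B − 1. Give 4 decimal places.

Bootstrap SE is the standard deviation of the 7 replicate 10% trimmed means.
Mean of replicates: (6.8 + 8.8 + 6.9 + 5.8 + 12.2 + 10.8 + 10.0) / 7 = 61.30000 / 7 = 8.75714
Sum of squared deviations: (−1.95714)² + (+0.04286)² + (−1.85714)² + (−2.95714)² + (+3.44286)² + (+2.04286)² + (+1.24286)² = 33.59714
Variance = 33.59714 / 6 = 5.59952
SE* = √5.59952

SE* = 2.3663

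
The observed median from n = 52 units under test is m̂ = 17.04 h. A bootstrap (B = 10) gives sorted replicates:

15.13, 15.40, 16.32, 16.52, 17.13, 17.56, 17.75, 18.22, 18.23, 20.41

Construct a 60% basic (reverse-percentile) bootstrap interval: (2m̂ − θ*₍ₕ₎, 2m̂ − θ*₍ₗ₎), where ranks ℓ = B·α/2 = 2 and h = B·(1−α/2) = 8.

(15.86, 18.68)

Percentile endpoints at ranks 2 and 8: θ*₍2₎ = 15.40, θ*₍8₎ = 18.22.
Basic interval reflects these around m̂:
  lower = 2 × 17.04 − 18.22 = 15.86
  upper = 2 × 17.04 − 15.40 = 18.68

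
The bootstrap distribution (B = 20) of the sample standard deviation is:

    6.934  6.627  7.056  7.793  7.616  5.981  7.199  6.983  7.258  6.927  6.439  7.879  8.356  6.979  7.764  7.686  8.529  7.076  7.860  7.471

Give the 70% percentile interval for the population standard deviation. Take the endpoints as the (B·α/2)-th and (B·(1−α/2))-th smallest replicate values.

(6.627, 7.860)

Sorted replicates: 5.981, 6.439, 6.627, 6.927, 6.934, 6.979, 6.983, 7.056, 7.076, 7.199, 7.258, 7.471, 7.616, 7.686, 7.764, 7.793, 7.860, 7.879, 8.356, 8.529
α = 0.30; lower rank = 20 × 0.150 = 3; upper rank = 20 × 0.850 = 17.
The 3rd smallest replicate is 6.627; the 17th is 7.860.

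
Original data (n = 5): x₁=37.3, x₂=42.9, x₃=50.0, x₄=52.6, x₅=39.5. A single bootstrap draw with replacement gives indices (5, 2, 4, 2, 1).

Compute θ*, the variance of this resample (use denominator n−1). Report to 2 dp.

Resample values: 39.5, 42.9, 52.6, 42.9, 37.3.
Mean = 43.0400; sum of squared deviations = 136.9120
s² = 136.9120 / 4 = 34.2280

θ* = 34.23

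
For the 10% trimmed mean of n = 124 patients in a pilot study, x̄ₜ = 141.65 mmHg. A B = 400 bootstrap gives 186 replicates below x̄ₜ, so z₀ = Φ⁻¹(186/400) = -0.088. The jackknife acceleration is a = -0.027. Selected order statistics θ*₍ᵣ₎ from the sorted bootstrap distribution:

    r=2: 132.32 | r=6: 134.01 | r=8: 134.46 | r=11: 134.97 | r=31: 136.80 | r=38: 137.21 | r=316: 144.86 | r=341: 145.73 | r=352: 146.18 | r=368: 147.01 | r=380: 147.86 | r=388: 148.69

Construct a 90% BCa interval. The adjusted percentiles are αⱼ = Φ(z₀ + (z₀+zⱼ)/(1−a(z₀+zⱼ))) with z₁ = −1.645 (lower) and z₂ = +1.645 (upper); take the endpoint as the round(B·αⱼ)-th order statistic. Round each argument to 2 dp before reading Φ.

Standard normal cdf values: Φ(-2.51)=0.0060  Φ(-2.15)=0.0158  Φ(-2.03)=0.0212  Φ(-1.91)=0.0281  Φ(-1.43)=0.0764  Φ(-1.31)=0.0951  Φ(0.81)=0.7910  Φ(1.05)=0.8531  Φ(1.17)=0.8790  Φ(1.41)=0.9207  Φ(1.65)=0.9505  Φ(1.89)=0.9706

(134.97, 147.01)

Lower: z₀ + z₁ = -0.088 + (-1.645) = -1.733; 1 − a(z₀+z₁) = 1 − (-0.027)(-1.733) = 0.9532; argument = -0.088 + (-1.733)/0.9532 = -1.9061 → -1.91.
α₁ = Φ(-1.91) = 0.0281; rank = round(400 × 0.0281) = 11; θ*₍11₎ = 134.97.
Upper: z₀ + z₂ = 1.557; 1 − a(z₀+z₂) = 1.0420; argument = 1.4062 → 1.41; α₂ = 0.9207; rank = 368; θ*₍368₎ = 147.01.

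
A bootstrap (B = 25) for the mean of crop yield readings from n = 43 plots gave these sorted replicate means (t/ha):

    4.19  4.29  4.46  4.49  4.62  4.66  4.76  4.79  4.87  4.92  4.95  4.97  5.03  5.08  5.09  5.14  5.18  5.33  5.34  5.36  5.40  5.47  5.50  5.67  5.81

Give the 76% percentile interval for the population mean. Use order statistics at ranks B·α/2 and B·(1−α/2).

α = 0.24; lower rank = 25 × 0.120 = 3; upper rank = 25 × 0.880 = 22.
The 3rd smallest replicate is 4.46; the 22nd is 5.47.

(4.46, 5.47)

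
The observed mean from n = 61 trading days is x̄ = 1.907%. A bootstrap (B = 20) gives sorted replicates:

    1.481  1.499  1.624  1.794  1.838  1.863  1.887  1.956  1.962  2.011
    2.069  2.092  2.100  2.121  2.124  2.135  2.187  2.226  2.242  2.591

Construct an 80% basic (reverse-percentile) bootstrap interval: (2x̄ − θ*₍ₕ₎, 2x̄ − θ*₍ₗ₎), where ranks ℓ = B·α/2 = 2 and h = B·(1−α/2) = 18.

Percentile endpoints at ranks 2 and 18: θ*₍2₎ = 1.499, θ*₍18₎ = 2.226.
Basic interval reflects these around x̄:
  lower = 2 × 1.907 − 2.226 = 1.588
  upper = 2 × 1.907 − 1.499 = 2.315

(1.588, 2.315)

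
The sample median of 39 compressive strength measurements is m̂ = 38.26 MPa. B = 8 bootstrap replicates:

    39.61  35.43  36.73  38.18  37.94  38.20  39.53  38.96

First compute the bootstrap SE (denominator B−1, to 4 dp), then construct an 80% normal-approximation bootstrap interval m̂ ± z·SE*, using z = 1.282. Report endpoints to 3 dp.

Mean of replicates = 38.0725; sum of squared deviations = 14.1064; SE* = √(14.1064/7) = 1.4196
Margin = 1.282 × 1.4196 = 1.8199
Interval: 38.26 ± 1.8199

(36.440, 40.080)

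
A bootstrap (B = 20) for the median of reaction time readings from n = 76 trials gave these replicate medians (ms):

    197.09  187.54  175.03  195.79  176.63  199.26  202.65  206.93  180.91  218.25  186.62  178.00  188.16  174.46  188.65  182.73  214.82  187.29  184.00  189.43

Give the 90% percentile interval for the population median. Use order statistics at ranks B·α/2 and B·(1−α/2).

Sorted replicates: 174.46, 175.03, 176.63, 178.00, 180.91, 182.73, 184.00, 186.62, 187.29, 187.54, 188.16, 188.65, 189.43, 195.79, 197.09, 199.26, 202.65, 206.93, 214.82, 218.25
α = 0.10; lower rank = 20 × 0.050 = 1; upper rank = 20 × 0.950 = 19.
The 1st smallest replicate is 174.46; the 19th is 214.82.

(174.46, 214.82)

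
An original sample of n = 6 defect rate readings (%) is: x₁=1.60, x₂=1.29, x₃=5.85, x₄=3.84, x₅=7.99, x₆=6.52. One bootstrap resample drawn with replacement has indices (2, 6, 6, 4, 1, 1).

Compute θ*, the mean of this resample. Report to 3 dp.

θ* = 3.562

Resample values: 1.29, 6.52, 6.52, 3.84, 1.60, 1.60.
Mean = (1.29 + 6.52 + 6.52 + 3.84 + 1.60 + 1.60) / 6 = 21.370 / 6 = 3.562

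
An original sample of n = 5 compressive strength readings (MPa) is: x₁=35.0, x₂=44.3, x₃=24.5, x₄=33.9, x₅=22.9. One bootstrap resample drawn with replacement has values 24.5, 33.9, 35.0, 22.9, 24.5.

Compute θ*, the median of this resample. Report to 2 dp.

Sorted: 22.9, 24.5, 24.5, 33.9, 35.0
Median = middle value = 24.50

θ* = 24.50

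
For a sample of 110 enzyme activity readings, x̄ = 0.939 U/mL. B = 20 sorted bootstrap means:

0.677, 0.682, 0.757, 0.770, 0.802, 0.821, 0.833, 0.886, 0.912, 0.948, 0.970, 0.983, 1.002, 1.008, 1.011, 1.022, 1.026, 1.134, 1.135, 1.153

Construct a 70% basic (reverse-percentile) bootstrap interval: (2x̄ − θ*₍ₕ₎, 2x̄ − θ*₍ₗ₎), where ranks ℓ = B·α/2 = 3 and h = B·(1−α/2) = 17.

Percentile endpoints at ranks 3 and 17: θ*₍3₎ = 0.757, θ*₍17₎ = 1.026.
Basic interval reflects these around x̄:
  lower = 2 × 0.939 − 1.026 = 0.852
  upper = 2 × 0.939 − 0.757 = 1.121

(0.852, 1.121)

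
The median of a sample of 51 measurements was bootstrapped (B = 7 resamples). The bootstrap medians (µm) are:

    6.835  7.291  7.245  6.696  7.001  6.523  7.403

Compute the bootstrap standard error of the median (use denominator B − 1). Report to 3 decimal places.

Bootstrap SE is the standard deviation of the 7 replicate medians.
Mean of replicates: (6.835 + 7.291 + 7.245 + 6.696 + 7.001 + 6.523 + 7.403) / 7 = 48.9940 / 7 = 6.9991
Sum of squared deviations: (−0.1641)² + (+0.2919)² + (+0.2459)² + (−0.3031)² + (+0.0019)² + (−0.4761)² + (+0.4039)² = 0.6543
Variance = 0.6543 / 6 = 0.1090
SE* = √0.1090

SE* = 0.330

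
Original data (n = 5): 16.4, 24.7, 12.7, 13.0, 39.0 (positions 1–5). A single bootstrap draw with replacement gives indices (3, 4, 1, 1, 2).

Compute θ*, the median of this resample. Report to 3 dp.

θ* = 16.400

Resample values: 12.7, 13.0, 16.4, 16.4, 24.7.
Sorted: 12.7, 13.0, 16.4, 16.4, 24.7
Median = middle value = 16.400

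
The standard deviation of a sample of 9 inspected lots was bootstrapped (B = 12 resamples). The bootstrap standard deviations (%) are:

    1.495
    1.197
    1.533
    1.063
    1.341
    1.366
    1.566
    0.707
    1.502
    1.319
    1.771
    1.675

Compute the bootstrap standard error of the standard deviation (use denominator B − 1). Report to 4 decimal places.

Bootstrap SE is the standard deviation of the 12 replicate standard deviations.
Mean of replicates: (1.495 + 1.197 + 1.533 + 1.063 + 1.341 + 1.366 + 1.566 + 0.707 + 1.502 + 1.319 + 1.771 + 1.675) / 12 = 16.53500 / 12 = 1.37792
Sum of squared deviations: (+0.11708)² + (−0.18092)² + (+0.15508)² + (−0.31492)² + (−0.03692)² + (−0.01192)² + (+0.18808)² + (−0.67092)² + (+0.12408)² + (−0.05892)² + (+0.39308)² + (+0.29708)² = 0.91831
Variance = 0.91831 / 11 = 0.08348
SE* = √0.08348

SE* = 0.2889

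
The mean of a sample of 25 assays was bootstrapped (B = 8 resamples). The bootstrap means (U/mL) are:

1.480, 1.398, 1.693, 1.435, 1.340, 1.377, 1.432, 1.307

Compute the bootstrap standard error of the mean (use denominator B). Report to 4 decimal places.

SE* = 0.1111

Bootstrap SE is the standard deviation of the 8 replicate means.
Mean of replicates: (1.480 + 1.398 + 1.693 + 1.435 + 1.340 + 1.377 + 1.432 + 1.307) / 8 = 11.46200 / 8 = 1.43275
Sum of squared deviations: (+0.04725)² + (−0.03475)² + (+0.26025)² + (+0.00225)² + (−0.09275)² + (−0.05575)² + (−0.00075)² + (−0.12575)² = 0.09870
Variance = 0.09870 / 8 = 0.01234
SE* = √0.01234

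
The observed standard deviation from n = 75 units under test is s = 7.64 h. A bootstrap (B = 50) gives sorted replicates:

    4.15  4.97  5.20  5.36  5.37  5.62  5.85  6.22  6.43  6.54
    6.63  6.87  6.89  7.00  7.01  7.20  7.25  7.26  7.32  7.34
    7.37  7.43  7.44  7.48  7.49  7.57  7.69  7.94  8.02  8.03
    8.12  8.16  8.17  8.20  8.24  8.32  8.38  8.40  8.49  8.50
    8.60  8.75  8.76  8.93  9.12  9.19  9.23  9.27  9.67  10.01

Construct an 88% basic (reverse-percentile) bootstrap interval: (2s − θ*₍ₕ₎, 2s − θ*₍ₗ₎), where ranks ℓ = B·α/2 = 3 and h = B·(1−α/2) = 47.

Percentile endpoints at ranks 3 and 47: θ*₍3₎ = 5.20, θ*₍47₎ = 9.23.
Basic interval reflects these around s:
  lower = 2 × 7.64 − 9.23 = 6.05
  upper = 2 × 7.64 − 5.20 = 10.08

(6.05, 10.08)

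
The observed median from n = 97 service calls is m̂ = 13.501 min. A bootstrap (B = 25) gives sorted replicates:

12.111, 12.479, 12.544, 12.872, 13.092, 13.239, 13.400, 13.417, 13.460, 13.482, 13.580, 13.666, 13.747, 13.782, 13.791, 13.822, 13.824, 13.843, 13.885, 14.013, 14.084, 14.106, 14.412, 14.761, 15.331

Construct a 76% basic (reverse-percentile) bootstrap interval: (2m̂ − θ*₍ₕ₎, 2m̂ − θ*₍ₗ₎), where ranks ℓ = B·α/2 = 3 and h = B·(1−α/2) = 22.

Percentile endpoints at ranks 3 and 22: θ*₍3₎ = 12.544, θ*₍22₎ = 14.106.
Basic interval reflects these around m̂:
  lower = 2 × 13.501 − 14.106 = 12.896
  upper = 2 × 13.501 − 12.544 = 14.458

(12.896, 14.458)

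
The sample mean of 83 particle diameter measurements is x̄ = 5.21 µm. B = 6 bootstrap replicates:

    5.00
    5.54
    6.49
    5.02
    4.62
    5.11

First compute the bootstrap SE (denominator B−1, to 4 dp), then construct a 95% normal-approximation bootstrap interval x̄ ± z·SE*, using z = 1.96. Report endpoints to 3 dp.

(3.928, 6.492)

Mean of replicates = 5.2967; sum of squared deviations = 2.1405; SE* = √(2.1405/5) = 0.6543
Margin = 1.96 × 0.6543 = 1.2824
Interval: 5.21 ± 1.2824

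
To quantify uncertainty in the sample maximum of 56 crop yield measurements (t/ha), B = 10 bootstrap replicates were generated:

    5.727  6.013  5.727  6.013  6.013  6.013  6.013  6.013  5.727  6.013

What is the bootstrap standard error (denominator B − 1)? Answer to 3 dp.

SE* = 0.138

Bootstrap SE is the standard deviation of the 10 replicate maximums.
Mean of replicates: (5.727 + 6.013 + 5.727 + 6.013 + 6.013 + 6.013 + 6.013 + 6.013 + 5.727 + 6.013) / 10 = 59.2720 / 10 = 5.9272
Sum of squared deviations: (−0.2002)² + (+0.0858)² + (−0.2002)² + (+0.0858)² + (+0.0858)² + (+0.0858)² + (+0.0858)² + (+0.0858)² + (−0.2002)² + (+0.0858)² = 0.1718
Variance = 0.1718 / 9 = 0.0191
SE* = √0.0191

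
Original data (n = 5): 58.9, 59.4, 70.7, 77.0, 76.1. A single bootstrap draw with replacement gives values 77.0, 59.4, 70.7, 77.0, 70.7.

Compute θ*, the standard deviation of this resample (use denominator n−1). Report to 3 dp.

θ* = 7.189

Mean = 70.9600; sum of squared deviations = 206.7320
s² = 206.7320 / 4 = 51.6830
s = √51.6830 = 7.189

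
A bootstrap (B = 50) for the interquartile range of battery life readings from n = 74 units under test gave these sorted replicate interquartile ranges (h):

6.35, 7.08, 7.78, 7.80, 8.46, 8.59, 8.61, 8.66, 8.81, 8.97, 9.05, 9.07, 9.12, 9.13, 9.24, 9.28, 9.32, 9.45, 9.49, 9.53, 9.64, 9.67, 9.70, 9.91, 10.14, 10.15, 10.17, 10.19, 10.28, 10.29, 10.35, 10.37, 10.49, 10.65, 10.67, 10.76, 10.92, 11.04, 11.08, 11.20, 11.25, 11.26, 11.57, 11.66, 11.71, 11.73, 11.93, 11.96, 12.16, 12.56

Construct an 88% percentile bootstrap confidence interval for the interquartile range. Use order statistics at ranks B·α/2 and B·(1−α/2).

α = 0.12; lower rank = 50 × 0.060 = 3; upper rank = 50 × 0.940 = 47.
The 3rd smallest replicate is 7.78; the 47th is 11.93.

(7.78, 11.93)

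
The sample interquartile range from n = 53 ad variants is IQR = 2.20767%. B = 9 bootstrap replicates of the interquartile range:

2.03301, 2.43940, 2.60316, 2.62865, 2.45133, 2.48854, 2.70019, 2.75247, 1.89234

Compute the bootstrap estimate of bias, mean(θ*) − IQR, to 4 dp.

mean(θ*) = (2.03301 + 2.43940 + 2.60316 + 2.62865 + 2.45133 + 2.48854 + 2.70019 + 2.75247 + 1.89234) / 9 = 2.44323
bias = 2.44323 − 2.20767

bias = +0.2356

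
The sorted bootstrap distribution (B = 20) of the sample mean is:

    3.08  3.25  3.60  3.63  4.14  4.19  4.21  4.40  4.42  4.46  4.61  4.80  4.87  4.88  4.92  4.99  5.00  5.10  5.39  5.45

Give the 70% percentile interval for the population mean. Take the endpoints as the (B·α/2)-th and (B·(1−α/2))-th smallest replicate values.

(3.60, 5.00)

α = 0.30; lower rank = 20 × 0.150 = 3; upper rank = 20 × 0.850 = 17.
The 3rd smallest replicate is 3.60; the 17th is 5.00.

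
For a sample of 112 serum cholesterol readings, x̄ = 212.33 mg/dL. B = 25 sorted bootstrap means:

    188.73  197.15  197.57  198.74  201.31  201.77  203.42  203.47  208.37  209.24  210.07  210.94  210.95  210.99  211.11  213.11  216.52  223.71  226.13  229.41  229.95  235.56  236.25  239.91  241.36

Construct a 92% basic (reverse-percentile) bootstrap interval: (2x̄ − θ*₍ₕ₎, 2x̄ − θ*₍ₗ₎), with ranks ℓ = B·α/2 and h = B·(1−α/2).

(184.75, 235.93)

Percentile endpoints at ranks 1 and 24: θ*₍1₎ = 188.73, θ*₍24₎ = 239.91.
Basic interval reflects these around x̄:
  lower = 2 × 212.33 − 239.91 = 184.75
  upper = 2 × 212.33 − 188.73 = 235.93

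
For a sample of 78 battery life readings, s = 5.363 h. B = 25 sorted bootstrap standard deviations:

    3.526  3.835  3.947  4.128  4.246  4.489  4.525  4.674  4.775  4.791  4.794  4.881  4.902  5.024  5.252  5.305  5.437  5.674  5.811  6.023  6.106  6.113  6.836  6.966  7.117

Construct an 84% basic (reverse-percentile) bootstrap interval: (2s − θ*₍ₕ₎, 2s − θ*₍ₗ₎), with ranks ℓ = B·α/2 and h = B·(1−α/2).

Percentile endpoints at ranks 2 and 23: θ*₍2₎ = 3.835, θ*₍23₎ = 6.836.
Basic interval reflects these around s:
  lower = 2 × 5.363 − 6.836 = 3.890
  upper = 2 × 5.363 − 3.835 = 6.891

(3.890, 6.891)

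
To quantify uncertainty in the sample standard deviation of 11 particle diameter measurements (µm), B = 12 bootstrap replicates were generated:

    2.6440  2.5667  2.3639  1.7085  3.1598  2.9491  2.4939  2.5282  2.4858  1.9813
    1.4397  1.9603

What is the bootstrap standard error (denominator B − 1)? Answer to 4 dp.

Bootstrap SE is the standard deviation of the 12 replicate standard deviations.
Mean of replicates: (2.6440 + 2.5667 + 2.3639 + 1.7085 + 3.1598 + 2.9491 + 2.4939 + 2.5282 + 2.4858 + 1.9813 + 1.4397 + 1.9603) / 12 = 28.28120 / 12 = 2.35677
Sum of squared deviations: (+0.28723)² + (+0.20993)² + (+0.00713)² + (−0.64827)² + (+0.80303)² + (+0.59233)² + (+0.13713)² + (+0.17143)² + (+0.12903)² + (−0.37547)² + (−0.91707)² + (−0.39647)² = 2.74661
Variance = 2.74661 / 11 = 0.24969
SE* = √0.24969

SE* = 0.4997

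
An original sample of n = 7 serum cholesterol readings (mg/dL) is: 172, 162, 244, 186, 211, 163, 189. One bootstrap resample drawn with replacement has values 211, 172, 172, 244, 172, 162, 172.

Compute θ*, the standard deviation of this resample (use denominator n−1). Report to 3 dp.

Mean = 186.4286; sum of squared deviations = 5347.7143
s² = 5347.7143 / 6 = 891.2857
s = √891.2857 = 29.854

θ* = 29.854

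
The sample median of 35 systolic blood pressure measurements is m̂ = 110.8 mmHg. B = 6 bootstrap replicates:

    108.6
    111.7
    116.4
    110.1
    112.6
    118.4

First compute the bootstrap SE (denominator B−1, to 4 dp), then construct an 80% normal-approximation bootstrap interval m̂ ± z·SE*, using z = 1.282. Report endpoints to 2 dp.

Mean of replicates = 112.9667; sum of squared deviations = 70.3333; SE* = √(70.3333/5) = 3.7506
Margin = 1.282 × 3.7506 = 4.808
Interval: 110.8 ± 4.808

(105.99, 115.61)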